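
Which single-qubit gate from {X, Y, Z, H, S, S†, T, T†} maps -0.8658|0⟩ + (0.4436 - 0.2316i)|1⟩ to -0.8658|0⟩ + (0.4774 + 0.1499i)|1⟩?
T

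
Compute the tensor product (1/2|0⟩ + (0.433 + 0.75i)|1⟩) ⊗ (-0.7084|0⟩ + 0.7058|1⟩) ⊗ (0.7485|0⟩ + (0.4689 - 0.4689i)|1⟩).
-0.2651|000⟩ + (-0.1661 + 0.1661i)|001⟩ + 0.2641|010⟩ + (0.1655 - 0.1655i)|011⟩ + (-0.2296 - 0.3977i)|100⟩ + (-0.393 - 0.1053i)|101⟩ + (0.2288 + 0.3962i)|110⟩ + (0.3915 + 0.1049i)|111⟩

amp(|b₁b₂…⟩) = product of the factor amplitudes for bits b₁, b₂, …; only kets whose every factor amplitude is nonzero survive.
|000⟩: (1/2)(-0.7084)(0.7485) = -0.2651
|001⟩: (1/2)(-0.7084)(0.4689 - 0.4689i) = (-0.1661 + 0.1661i)
|010⟩: (1/2)(0.7058)(0.7485) = 0.2641
|011⟩: (1/2)(0.7058)(0.4689 - 0.4689i) = (0.1655 - 0.1655i)
|100⟩: (0.433 + 0.75i)(-0.7084)(0.7485) = (-0.2296 - 0.3977i)
|101⟩: (0.433 + 0.75i)(-0.7084)(0.4689 - 0.4689i) = (-0.393 - 0.1053i)
|110⟩: (0.433 + 0.75i)(0.7058)(0.7485) = (0.2288 + 0.3962i)
|111⟩: (0.433 + 0.75i)(0.7058)(0.4689 - 0.4689i) = (0.3915 + 0.1049i)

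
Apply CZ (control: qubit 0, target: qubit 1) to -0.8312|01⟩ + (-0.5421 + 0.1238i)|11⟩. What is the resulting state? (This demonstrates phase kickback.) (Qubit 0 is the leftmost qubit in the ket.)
-0.8312|01⟩ + (0.5421 - 0.1238i)|11⟩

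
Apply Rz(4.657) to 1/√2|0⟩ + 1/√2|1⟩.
(-0.486 - 0.5137i)|0⟩ + (-0.486 + 0.5137i)|1⟩

Rz(4.657) = [[e^(−iθ/2), 0], [0, e^(iθ/2)]] with e^(±iθ/2) = cos(θ/2) ± i·sin(θ/2); θ = 4.657, cos(θ/2) ≈ -0.687255, sin(θ/2) ≈ 0.726416.
With a = amp(|0⟩) = 1/√2 and b = amp(|1⟩) = 1/√2:
new amp(|0⟩) = (-0.687255 - 0.726416i)·a = (-0.486 - 0.5137i)
new amp(|1⟩) = (-0.687255 + 0.726416i)·b = (-0.486 + 0.5137i)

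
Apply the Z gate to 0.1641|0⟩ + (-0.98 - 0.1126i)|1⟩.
0.1641|0⟩ + (0.98 + 0.1126i)|1⟩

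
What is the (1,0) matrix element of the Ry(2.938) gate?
0.9948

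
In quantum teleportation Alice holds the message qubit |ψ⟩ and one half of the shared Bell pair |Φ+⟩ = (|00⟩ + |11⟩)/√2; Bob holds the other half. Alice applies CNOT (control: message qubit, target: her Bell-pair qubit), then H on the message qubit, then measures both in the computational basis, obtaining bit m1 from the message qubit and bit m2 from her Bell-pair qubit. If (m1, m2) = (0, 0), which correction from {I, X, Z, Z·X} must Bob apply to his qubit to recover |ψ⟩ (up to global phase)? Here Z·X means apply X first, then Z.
I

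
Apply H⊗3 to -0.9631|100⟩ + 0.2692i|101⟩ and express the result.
(-0.3405 + 0.09518i)|000⟩ + (-0.3405 - 0.09518i)|001⟩ + (-0.3405 + 0.09518i)|010⟩ + (-0.3405 - 0.09518i)|011⟩ + (0.3405 - 0.09518i)|100⟩ + (0.3405 + 0.09518i)|101⟩ + (0.3405 - 0.09518i)|110⟩ + (0.3405 + 0.09518i)|111⟩

H⊗3 gives amp(|y⟩) = (1/2√2) Σ_x (−1)^(x·y) amp(|x⟩), where x·y is the number of positions in which both x and y have a 1.
|000⟩: (-0.9631 + 0.2692i)/(2√2) = (-0.3405 + 0.09518i)
|001⟩: (-0.9631 - 0.2692i)/(2√2) = (-0.3405 - 0.09518i)
|010⟩: (-0.9631 + 0.2692i)/(2√2) = (-0.3405 + 0.09518i)
|011⟩: (-0.9631 - 0.2692i)/(2√2) = (-0.3405 - 0.09518i)
|100⟩: (0.9631 - 0.2692i)/(2√2) = (0.3405 - 0.09518i)
|101⟩: (0.9631 + 0.2692i)/(2√2) = (0.3405 + 0.09518i)
|110⟩: (0.9631 - 0.2692i)/(2√2) = (0.3405 - 0.09518i)
|111⟩: (0.9631 + 0.2692i)/(2√2) = (0.3405 + 0.09518i)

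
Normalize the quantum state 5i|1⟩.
i|1⟩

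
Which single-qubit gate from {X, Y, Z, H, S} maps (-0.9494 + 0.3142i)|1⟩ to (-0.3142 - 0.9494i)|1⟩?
S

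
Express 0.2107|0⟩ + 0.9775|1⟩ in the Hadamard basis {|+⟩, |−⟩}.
0.8402|+⟩ - 0.5422|−⟩

With |ψ⟩ = α|0⟩ + β|1⟩, the Hadamard-basis coefficients are ⟨+|ψ⟩ = (α + β)/√2 and ⟨−|ψ⟩ = (α − β)/√2.
Here α = 0.2107, β = 0.9775: (α + β)/√2 = 0.8402, (α − β)/√2 = -0.5422.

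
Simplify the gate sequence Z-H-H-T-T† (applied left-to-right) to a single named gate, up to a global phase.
Z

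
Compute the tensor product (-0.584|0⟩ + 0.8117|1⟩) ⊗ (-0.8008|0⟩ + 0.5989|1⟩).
0.4677|00⟩ - 0.3498|01⟩ - 0.65|10⟩ + 0.4861|11⟩

amp(|b₁b₂…⟩) = product of the factor amplitudes for bits b₁, b₂, …; only kets whose every factor amplitude is nonzero survive.
|00⟩: (-0.584)(-0.8008) = 0.4677
|01⟩: (-0.584)(0.5989) = -0.3498
|10⟩: (0.8117)(-0.8008) = -0.65
|11⟩: (0.8117)(0.5989) = 0.4861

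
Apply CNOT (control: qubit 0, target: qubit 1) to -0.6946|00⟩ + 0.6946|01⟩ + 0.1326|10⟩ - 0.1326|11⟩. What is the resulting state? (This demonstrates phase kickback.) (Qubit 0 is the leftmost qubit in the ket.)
-0.6946|00⟩ + 0.6946|01⟩ - 0.1326|10⟩ + 0.1326|11⟩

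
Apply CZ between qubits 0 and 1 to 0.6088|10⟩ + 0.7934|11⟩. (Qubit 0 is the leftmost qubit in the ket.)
0.6088|10⟩ - 0.7934|11⟩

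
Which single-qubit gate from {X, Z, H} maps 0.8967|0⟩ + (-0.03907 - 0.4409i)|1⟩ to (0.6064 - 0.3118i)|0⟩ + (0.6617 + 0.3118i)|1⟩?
H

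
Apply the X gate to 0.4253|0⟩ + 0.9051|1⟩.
0.9051|0⟩ + 0.4253|1⟩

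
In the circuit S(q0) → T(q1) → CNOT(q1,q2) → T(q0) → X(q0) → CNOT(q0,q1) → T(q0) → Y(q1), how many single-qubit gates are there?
6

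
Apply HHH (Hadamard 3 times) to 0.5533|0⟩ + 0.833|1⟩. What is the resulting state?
0.9803|0⟩ - 0.1978|1⟩

H² = I, so H^3 = H: a single Hadamard. With (a, b) = (0.5533, 0.833), H gives ((a + b)/√2, (a − b)/√2) = (0.9803, -0.1978).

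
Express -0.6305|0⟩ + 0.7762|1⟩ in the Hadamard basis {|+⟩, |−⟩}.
0.103|+⟩ - 0.9947|−⟩

With |ψ⟩ = α|0⟩ + β|1⟩, the Hadamard-basis coefficients are ⟨+|ψ⟩ = (α + β)/√2 and ⟨−|ψ⟩ = (α − β)/√2.
Here α = -0.6305, β = 0.7762: (α + β)/√2 = 0.103, (α − β)/√2 = -0.9947.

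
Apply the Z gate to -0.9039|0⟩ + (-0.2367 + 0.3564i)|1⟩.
-0.9039|0⟩ + (0.2367 - 0.3564i)|1⟩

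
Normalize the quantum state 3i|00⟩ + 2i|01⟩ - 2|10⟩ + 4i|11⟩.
0.5222i|00⟩ + 0.3482i|01⟩ - 0.3482|10⟩ + 0.6963i|11⟩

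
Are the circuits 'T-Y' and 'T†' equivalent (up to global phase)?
No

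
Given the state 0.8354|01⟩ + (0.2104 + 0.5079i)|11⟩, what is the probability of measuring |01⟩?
0.6979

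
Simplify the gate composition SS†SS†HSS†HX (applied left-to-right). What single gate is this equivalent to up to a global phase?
X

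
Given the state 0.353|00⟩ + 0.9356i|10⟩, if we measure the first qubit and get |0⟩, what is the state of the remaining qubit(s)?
|0⟩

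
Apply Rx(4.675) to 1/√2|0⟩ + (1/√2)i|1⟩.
0.01869|0⟩ - 0.9998i|1⟩

Rx(4.675) = [[cos(θ/2), −i·sin(θ/2)], [−i·sin(θ/2), cos(θ/2)]]; θ = 4.675, cos(θ/2) ≈ -0.693765, sin(θ/2) ≈ 0.720201.
With a = amp(|0⟩) = 1/√2 and b = amp(|1⟩) = (1/√2)i:
new amp(|0⟩) = (-0.693765)·a + (-0.720201i)·b = 0.01869
new amp(|1⟩) = (-0.720201i)·a + (-0.693765)·b = -0.9998i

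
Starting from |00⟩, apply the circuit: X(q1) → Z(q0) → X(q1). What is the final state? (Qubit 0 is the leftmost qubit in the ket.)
|00⟩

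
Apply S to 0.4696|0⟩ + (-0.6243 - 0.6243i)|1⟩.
0.4696|0⟩ + (0.6243 - 0.6243i)|1⟩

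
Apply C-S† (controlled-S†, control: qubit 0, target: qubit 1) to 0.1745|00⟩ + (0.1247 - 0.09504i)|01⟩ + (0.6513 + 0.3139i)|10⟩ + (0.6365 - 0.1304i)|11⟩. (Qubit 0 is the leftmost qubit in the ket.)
0.1745|00⟩ + (0.1247 - 0.09504i)|01⟩ + (0.6513 + 0.3139i)|10⟩ + (-0.1304 - 0.6365i)|11⟩

C-S† leaves the control-|0⟩ kets |00⟩, |01⟩ unchanged and applies S† to qubit 1 on the control-|1⟩ pair (|10⟩, |11⟩).
S† = [[1, 0], [0, -i]].
With a = amp(|10⟩) = (0.6513 + 0.3139i) and b = amp(|11⟩) = (0.6365 - 0.1304i):
new amp(|10⟩) = (1)·a = (0.6513 + 0.3139i)
new amp(|11⟩) = (-i)·b = (-0.1304 - 0.6365i)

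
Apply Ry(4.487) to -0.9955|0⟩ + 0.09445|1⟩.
0.5464|0⟩ - 0.8375|1⟩

Ry(4.487) = [[cos(θ/2), −sin(θ/2)], [sin(θ/2), cos(θ/2)]]; θ = 4.487, cos(θ/2) ≈ -0.623103, sin(θ/2) ≈ 0.78214.
With a = amp(|0⟩) = -0.9955 and b = amp(|1⟩) = 0.09445:
new amp(|0⟩) = (-0.623103)·a + (-0.78214)·b = 0.5464
new amp(|1⟩) = (0.78214)·a + (-0.623103)·b = -0.8375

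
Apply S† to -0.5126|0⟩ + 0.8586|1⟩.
-0.5126|0⟩ - 0.8586i|1⟩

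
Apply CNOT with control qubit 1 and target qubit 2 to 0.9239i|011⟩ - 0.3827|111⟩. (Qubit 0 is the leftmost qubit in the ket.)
0.9239i|010⟩ - 0.3827|110⟩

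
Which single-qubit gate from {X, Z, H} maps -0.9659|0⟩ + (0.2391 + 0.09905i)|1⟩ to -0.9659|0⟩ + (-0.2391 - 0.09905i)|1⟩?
Z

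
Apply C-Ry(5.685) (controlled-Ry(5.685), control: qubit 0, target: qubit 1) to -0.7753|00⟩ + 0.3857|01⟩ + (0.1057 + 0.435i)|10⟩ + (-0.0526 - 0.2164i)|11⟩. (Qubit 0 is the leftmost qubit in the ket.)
-0.7753|00⟩ + 0.3857|01⟩ + (-0.08551 - 0.3519i)|10⟩ + (0.08141 + 0.335i)|11⟩

C-Ry(5.685) leaves the control-|0⟩ kets |00⟩, |01⟩ unchanged and applies Ry(5.685) to qubit 1 on the control-|1⟩ pair (|10⟩, |11⟩).
Ry(5.685) = [[cos(θ/2), −sin(θ/2)], [sin(θ/2), cos(θ/2)]]; θ = 5.685, cos(θ/2) ≈ -0.955604, sin(θ/2) ≈ 0.294653.
With a = amp(|10⟩) = (0.1057 + 0.435i) and b = amp(|11⟩) = (-0.0526 - 0.2164i):
new amp(|10⟩) = (-0.955604)·a + (-0.294653)·b = (-0.08551 - 0.3519i)
new amp(|11⟩) = (0.294653)·a + (-0.955604)·b = (0.08141 + 0.335i)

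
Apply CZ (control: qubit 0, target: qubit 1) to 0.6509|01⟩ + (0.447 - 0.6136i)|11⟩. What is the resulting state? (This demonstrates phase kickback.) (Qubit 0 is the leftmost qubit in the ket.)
0.6509|01⟩ + (-0.447 + 0.6136i)|11⟩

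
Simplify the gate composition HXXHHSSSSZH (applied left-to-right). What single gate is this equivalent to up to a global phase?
X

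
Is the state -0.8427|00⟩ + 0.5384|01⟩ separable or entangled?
Separable

Writing the state as a|00⟩ + b|01⟩ + c|10⟩ + d|11⟩, it is a product state iff ad − bc = 0.
Here (a, b, c, d) = (-0.8427, 0.5384, 0, 0): ad − bc = (-0.8427)(0) − (0.5384)(0) = 0, so the state is separable.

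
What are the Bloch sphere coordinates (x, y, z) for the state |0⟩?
(0, 0, 1)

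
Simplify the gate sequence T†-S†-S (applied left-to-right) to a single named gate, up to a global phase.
T†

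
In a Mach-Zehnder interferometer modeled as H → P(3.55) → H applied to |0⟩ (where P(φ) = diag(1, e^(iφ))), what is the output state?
(0.04112 - 0.1986i)|0⟩ + (0.9589 + 0.1986i)|1⟩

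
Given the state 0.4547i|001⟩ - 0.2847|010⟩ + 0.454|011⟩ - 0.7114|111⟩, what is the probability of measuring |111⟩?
0.5061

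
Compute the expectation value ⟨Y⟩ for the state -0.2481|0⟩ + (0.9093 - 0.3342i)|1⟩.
0.1658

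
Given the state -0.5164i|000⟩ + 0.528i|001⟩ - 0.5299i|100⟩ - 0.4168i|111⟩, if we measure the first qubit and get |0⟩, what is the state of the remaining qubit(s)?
-0.6992i|00⟩ + 0.7149i|01⟩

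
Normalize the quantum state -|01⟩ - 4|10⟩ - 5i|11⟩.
-0.1543|01⟩ - 0.6172|10⟩ - 0.7715i|11⟩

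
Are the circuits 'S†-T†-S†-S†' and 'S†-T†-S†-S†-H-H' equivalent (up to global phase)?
Yes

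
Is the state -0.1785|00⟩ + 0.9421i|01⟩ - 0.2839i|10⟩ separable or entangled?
Entangled

Writing the state as a|00⟩ + b|01⟩ + c|10⟩ + d|11⟩, it is a product state iff ad − bc = 0.
Here (a, b, c, d) = (-0.1785, 0.9421i, -0.2839i, 0): ad − bc = (-0.1785)(0) − (0.9421i)(-0.2839i) = -0.2675 ≠ 0, so the state is entangled.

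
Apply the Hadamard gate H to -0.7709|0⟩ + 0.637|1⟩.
-0.09468|0⟩ - 0.9955|1⟩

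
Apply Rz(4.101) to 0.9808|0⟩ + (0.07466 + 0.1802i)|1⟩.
(-0.4527 - 0.8701i)|0⟩ + (-0.1943 - 0.01693i)|1⟩

Rz(4.101) = [[e^(−iθ/2), 0], [0, e^(iθ/2)]] with e^(±iθ/2) = cos(θ/2) ± i·sin(θ/2); θ = 4.101, cos(θ/2) ≈ -0.461516, sin(θ/2) ≈ 0.887132.
With a = amp(|0⟩) = 0.9808 and b = amp(|1⟩) = (0.07466 + 0.1802i):
new amp(|0⟩) = (-0.461516 - 0.887132i)·a = (-0.4527 - 0.8701i)
new amp(|1⟩) = (-0.461516 + 0.887132i)·b = (-0.1943 - 0.01693i)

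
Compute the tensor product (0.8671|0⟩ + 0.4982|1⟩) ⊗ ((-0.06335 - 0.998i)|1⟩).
(-0.05493 - 0.8654i)|01⟩ + (-0.03156 - 0.4972i)|11⟩

amp(|b₁b₂…⟩) = product of the factor amplitudes for bits b₁, b₂, …; only kets whose every factor amplitude is nonzero survive.
|01⟩: (0.8671)(-0.06335 - 0.998i) = (-0.05493 - 0.8654i)
|11⟩: (0.4982)(-0.06335 - 0.998i) = (-0.03156 - 0.4972i)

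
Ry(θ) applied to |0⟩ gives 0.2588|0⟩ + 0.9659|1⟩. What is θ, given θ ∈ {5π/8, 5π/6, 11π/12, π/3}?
5π/6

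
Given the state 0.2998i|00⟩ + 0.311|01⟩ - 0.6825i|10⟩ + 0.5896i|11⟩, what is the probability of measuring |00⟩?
0.08988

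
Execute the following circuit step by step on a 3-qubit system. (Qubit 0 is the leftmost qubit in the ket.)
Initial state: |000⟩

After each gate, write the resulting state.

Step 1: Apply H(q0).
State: 1/√2|000⟩ + 1/√2|100⟩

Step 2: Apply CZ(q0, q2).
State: 1/√2|000⟩ + 1/√2|100⟩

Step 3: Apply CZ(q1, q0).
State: 1/√2|000⟩ + 1/√2|100⟩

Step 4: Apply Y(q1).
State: (1/√2)i|010⟩ + (1/√2)i|110⟩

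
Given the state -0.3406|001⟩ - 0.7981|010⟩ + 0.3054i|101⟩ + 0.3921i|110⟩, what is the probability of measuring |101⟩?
0.09327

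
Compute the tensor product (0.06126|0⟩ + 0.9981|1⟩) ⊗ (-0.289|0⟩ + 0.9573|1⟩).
-0.0177|00⟩ + 0.05864|01⟩ - 0.2885|10⟩ + 0.9555|11⟩

amp(|b₁b₂…⟩) = product of the factor amplitudes for bits b₁, b₂, …; only kets whose every factor amplitude is nonzero survive.
|00⟩: (0.06126)(-0.289) = -0.0177
|01⟩: (0.06126)(0.9573) = 0.05864
|10⟩: (0.9981)(-0.289) = -0.2885
|11⟩: (0.9981)(0.9573) = 0.9555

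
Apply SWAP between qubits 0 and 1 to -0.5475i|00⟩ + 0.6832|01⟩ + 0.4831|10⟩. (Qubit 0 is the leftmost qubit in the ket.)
-0.5475i|00⟩ + 0.4831|01⟩ + 0.6832|10⟩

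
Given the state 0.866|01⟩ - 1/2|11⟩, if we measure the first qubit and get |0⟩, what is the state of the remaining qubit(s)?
|1⟩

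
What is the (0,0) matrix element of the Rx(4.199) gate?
-0.5044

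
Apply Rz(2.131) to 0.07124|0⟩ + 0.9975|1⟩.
(0.03448 - 0.06234i)|0⟩ + (0.4829 + 0.8728i)|1⟩

Rz(2.131) = [[e^(−iθ/2), 0], [0, e^(iθ/2)]] with e^(±iθ/2) = cos(θ/2) ± i·sin(θ/2); θ = 2.131, cos(θ/2) ≈ 0.484067, sin(θ/2) ≈ 0.875031.
With a = amp(|0⟩) = 0.07124 and b = amp(|1⟩) = 0.9975:
new amp(|0⟩) = (0.484067 - 0.875031i)·a = (0.03448 - 0.06234i)
new amp(|1⟩) = (0.484067 + 0.875031i)·b = (0.4829 + 0.8728i)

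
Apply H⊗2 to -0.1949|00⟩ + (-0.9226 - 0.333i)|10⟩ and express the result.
(-0.5588 - 0.1665i)|00⟩ + (-0.5588 - 0.1665i)|01⟩ + (0.3639 + 0.1665i)|10⟩ + (0.3639 + 0.1665i)|11⟩

H⊗2 gives amp(|y⟩) = (1/2) Σ_x (−1)^(x·y) amp(|x⟩), where x·y is the number of positions in which both x and y have a 1.
|00⟩: (-0.1949 + (-0.9226 - 0.333i))/2 = (-0.5588 - 0.1665i)
|01⟩: (-0.1949 + (-0.9226 - 0.333i))/2 = (-0.5588 - 0.1665i)
|10⟩: (-0.1949 - (-0.9226 - 0.333i))/2 = (0.3639 + 0.1665i)
|11⟩: (-0.1949 - (-0.9226 - 0.333i))/2 = (0.3639 + 0.1665i)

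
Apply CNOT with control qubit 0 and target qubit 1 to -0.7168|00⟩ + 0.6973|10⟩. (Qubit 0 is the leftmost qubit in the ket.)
-0.7168|00⟩ + 0.6973|11⟩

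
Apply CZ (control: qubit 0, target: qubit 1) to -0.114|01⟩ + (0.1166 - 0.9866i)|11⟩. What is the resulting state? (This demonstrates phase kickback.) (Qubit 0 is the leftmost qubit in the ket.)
-0.114|01⟩ + (-0.1166 + 0.9866i)|11⟩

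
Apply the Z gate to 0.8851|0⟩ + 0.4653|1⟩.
0.8851|0⟩ - 0.4653|1⟩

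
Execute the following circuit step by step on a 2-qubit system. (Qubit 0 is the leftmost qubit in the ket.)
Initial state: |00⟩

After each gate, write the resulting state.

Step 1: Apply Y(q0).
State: i|10⟩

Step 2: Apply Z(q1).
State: i|10⟩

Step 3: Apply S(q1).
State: i|10⟩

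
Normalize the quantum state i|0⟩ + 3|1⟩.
0.3162i|0⟩ + 0.9487|1⟩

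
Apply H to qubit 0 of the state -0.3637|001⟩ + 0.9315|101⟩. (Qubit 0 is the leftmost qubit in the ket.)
0.4015|001⟩ - 0.9158|101⟩

H on qubit 0 mixes each pair of kets that differ only in qubit 0: amplitudes (a, b) of (|…0…⟩, |…1…⟩) become ((a + b)/√2, (a − b)/√2). Kets absent from the input have amplitude 0.
(|001⟩, |101⟩): (a, b) = (-0.3637, 0.9315) → (0.4015, -0.9158)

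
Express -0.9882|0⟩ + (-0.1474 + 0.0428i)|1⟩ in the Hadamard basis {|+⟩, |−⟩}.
(-0.803 + 0.03026i)|+⟩ + (-0.5945 - 0.03026i)|−⟩

With |ψ⟩ = α|0⟩ + β|1⟩, the Hadamard-basis coefficients are ⟨+|ψ⟩ = (α + β)/√2 and ⟨−|ψ⟩ = (α − β)/√2.
Here α = -0.9882, β = (-0.1474 + 0.0428i): (α + β)/√2 = (-0.803 + 0.03026i), (α − β)/√2 = (-0.5945 - 0.03026i).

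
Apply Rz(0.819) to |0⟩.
(0.9173 - 0.3982i)|0⟩

Rz(0.819) = [[e^(−iθ/2), 0], [0, e^(iθ/2)]] with e^(±iθ/2) = cos(θ/2) ± i·sin(θ/2); θ = 0.819, cos(θ/2) ≈ 0.91732, sin(θ/2) ≈ 0.398151.
With a = amp(|0⟩) = 1 and b = amp(|1⟩) = 0:
new amp(|0⟩) = (0.91732 - 0.398151i)·a = (0.9173 - 0.3982i)
new amp(|1⟩) = (0.91732 + 0.398151i)·b = 0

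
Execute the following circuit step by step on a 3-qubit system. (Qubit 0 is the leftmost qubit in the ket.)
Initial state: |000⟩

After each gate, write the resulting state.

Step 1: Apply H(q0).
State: 1/√2|000⟩ + 1/√2|100⟩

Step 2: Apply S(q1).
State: 1/√2|000⟩ + 1/√2|100⟩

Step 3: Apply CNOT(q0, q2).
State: 1/√2|000⟩ + 1/√2|101⟩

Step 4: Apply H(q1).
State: 1/2|000⟩ + 1/2|010⟩ + 1/2|101⟩ + 1/2|111⟩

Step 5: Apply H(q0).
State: 1/√8|000⟩ + 1/√8|001⟩ + 1/√8|010⟩ + 1/√8|011⟩ + 1/√8|100⟩ - 1/√8|101⟩ + 1/√8|110⟩ - 1/√8|111⟩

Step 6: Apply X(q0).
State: 1/√8|000⟩ - 1/√8|001⟩ + 1/√8|010⟩ - 1/√8|011⟩ + 1/√8|100⟩ + 1/√8|101⟩ + 1/√8|110⟩ + 1/√8|111⟩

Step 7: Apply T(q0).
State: 1/√8|000⟩ - 1/√8|001⟩ + 1/√8|010⟩ - 1/√8|011⟩ + (0.25 + 0.25i)|100⟩ + (0.25 + 0.25i)|101⟩ + (0.25 + 0.25i)|110⟩ + (0.25 + 0.25i)|111⟩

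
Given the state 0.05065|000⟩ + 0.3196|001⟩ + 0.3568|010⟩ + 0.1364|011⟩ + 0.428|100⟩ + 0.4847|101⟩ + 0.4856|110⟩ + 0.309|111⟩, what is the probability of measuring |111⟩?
0.09548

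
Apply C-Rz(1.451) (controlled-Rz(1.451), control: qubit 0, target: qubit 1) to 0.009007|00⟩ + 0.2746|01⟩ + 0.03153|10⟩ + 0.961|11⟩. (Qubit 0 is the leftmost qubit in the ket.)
0.009007|00⟩ + 0.2746|01⟩ + (0.02359 - 0.02092i)|10⟩ + (0.719 + 0.6376i)|11⟩

C-Rz(1.451) leaves the control-|0⟩ kets |00⟩, |01⟩ unchanged and applies Rz(1.451) to qubit 1 on the control-|1⟩ pair (|10⟩, |11⟩).
Rz(1.451) = [[e^(−iθ/2), 0], [0, e^(iθ/2)]] with e^(±iθ/2) = cos(θ/2) ± i·sin(θ/2); θ = 1.451, cos(θ/2) ≈ 0.748168, sin(θ/2) ≈ 0.66351.
With a = amp(|10⟩) = 0.03153 and b = amp(|11⟩) = 0.961:
new amp(|10⟩) = (0.748168 - 0.66351i)·a = (0.02359 - 0.02092i)
new amp(|11⟩) = (0.748168 + 0.66351i)·b = (0.719 + 0.6376i)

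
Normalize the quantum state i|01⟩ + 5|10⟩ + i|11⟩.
0.1925i|01⟩ + 0.9623|10⟩ + 0.1925i|11⟩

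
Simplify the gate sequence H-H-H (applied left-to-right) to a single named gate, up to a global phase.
H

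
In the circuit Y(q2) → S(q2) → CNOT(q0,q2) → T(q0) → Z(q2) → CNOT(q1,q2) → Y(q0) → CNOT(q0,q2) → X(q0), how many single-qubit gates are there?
6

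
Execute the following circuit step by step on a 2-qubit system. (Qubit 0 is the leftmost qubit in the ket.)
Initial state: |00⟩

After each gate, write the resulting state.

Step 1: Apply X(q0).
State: |10⟩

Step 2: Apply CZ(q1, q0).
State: |10⟩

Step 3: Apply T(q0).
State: (1/√2 + (1/√2)i)|10⟩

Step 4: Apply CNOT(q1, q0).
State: (1/√2 + (1/√2)i)|10⟩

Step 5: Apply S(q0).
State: (-1/√2 + (1/√2)i)|10⟩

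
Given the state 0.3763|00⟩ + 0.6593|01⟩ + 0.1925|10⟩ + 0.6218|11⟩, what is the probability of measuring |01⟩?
0.4347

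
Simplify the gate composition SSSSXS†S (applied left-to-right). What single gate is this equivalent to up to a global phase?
X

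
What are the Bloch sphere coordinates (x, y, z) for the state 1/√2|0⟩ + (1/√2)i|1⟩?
(0, 1, 0)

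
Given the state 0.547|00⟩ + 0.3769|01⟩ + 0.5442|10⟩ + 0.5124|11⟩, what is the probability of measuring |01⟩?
0.1421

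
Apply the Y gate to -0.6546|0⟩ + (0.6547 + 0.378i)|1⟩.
(0.378 - 0.6547i)|0⟩ - 0.6546i|1⟩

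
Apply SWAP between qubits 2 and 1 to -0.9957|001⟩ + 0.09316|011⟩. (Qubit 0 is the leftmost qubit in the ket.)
-0.9957|010⟩ + 0.09316|011⟩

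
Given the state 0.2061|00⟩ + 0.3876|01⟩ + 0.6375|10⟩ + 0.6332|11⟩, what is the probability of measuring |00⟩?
0.04248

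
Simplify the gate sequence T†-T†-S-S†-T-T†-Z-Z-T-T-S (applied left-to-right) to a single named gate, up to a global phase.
S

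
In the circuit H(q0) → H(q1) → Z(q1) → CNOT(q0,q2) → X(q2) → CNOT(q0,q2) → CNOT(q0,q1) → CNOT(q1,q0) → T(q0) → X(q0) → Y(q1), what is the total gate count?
11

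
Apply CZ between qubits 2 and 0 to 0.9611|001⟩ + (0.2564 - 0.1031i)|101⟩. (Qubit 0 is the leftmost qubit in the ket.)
0.9611|001⟩ + (-0.2564 + 0.1031i)|101⟩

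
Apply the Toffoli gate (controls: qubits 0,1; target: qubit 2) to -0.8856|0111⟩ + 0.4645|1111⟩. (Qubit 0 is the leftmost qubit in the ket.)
-0.8856|0111⟩ + 0.4645|1101⟩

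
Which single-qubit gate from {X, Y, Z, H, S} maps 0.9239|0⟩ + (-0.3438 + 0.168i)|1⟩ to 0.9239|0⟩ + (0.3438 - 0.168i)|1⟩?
Z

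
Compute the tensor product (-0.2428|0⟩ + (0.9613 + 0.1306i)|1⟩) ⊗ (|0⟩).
-0.2428|00⟩ + (0.9613 + 0.1306i)|10⟩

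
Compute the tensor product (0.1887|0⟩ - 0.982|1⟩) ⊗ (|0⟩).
0.1887|00⟩ - 0.982|10⟩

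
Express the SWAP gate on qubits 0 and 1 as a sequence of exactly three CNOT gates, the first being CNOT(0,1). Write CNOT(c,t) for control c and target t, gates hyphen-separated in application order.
CNOT(0,1)-CNOT(1,0)-CNOT(0,1)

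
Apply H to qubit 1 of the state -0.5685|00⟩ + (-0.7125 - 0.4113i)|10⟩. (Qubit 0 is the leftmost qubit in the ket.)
-0.402|00⟩ - 0.402|01⟩ + (-0.5038 - 0.2908i)|10⟩ + (-0.5038 - 0.2908i)|11⟩

H on qubit 1 mixes each pair of kets that differ only in qubit 1: amplitudes (a, b) of (|…0…⟩, |…1…⟩) become ((a + b)/√2, (a − b)/√2). Kets absent from the input have amplitude 0.
(|00⟩, |01⟩): (a, b) = (-0.5685, 0) → (-0.402, -0.402)
(|10⟩, |11⟩): (a, b) = ((-0.7125 - 0.4113i), 0) → ((-0.5038 - 0.2908i), (-0.5038 - 0.2908i))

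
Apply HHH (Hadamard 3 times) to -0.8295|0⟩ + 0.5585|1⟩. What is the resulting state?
-0.1916|0⟩ - 0.9815|1⟩

H² = I, so H^3 = H: a single Hadamard. With (a, b) = (-0.8295, 0.5585), H gives ((a + b)/√2, (a − b)/√2) = (-0.1916, -0.9815).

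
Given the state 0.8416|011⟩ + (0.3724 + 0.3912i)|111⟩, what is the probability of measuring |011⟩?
0.7083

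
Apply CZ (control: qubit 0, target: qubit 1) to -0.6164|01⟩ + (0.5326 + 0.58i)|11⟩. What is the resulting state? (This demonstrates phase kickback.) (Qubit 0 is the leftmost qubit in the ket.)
-0.6164|01⟩ + (-0.5326 - 0.58i)|11⟩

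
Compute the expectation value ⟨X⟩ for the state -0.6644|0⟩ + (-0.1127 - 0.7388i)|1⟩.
0.1498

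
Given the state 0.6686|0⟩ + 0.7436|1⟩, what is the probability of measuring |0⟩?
0.447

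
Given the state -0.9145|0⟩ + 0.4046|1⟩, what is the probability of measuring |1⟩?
0.1637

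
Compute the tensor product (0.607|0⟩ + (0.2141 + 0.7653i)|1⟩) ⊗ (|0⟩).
0.607|00⟩ + (0.2141 + 0.7653i)|10⟩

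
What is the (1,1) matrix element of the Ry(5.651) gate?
-0.9505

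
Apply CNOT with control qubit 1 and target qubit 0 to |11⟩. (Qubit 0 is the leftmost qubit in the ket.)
|01⟩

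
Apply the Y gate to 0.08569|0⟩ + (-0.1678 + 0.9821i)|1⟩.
(0.9821 + 0.1678i)|0⟩ + 0.08569i|1⟩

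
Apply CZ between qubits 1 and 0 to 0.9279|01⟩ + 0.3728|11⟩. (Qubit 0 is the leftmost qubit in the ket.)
0.9279|01⟩ - 0.3728|11⟩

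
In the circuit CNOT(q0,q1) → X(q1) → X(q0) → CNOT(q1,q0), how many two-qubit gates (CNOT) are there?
2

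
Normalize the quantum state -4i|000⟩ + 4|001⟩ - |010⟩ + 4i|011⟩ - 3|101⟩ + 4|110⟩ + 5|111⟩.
-0.402i|000⟩ + 0.402|001⟩ - 0.1005|010⟩ + 0.402i|011⟩ - 0.3015|101⟩ + 0.402|110⟩ + 0.5025|111⟩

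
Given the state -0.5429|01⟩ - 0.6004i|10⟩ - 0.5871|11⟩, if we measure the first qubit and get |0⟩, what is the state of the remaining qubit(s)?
-|1⟩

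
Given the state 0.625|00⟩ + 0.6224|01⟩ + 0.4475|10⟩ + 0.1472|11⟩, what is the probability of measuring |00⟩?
0.3906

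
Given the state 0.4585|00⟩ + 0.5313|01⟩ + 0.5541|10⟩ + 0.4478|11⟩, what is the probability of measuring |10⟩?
0.307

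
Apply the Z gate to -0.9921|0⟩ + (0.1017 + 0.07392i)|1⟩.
-0.9921|0⟩ + (-0.1017 - 0.07392i)|1⟩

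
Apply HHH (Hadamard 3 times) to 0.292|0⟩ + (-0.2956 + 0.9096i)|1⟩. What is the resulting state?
(-0.002546 + 0.6432i)|0⟩ + (0.4155 - 0.6432i)|1⟩

H² = I, so H^3 = H: a single Hadamard. With (a, b) = (0.292, (-0.2956 + 0.9096i)), H gives ((a + b)/√2, (a − b)/√2) = ((-0.002546 + 0.6432i), (0.4155 - 0.6432i)).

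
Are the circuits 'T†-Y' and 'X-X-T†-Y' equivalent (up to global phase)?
Yes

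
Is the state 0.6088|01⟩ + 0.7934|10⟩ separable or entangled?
Entangled

Writing the state as a|00⟩ + b|01⟩ + c|10⟩ + d|11⟩, it is a product state iff ad − bc = 0.
Here (a, b, c, d) = (0, 0.6088, 0.7934, 0): ad − bc = (0)(0) − (0.6088)(0.7934) = -0.483 ≠ 0, so the state is entangled.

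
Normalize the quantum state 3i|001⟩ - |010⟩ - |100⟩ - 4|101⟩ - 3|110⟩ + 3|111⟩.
(1/√5)i|001⟩ - 0.1491|010⟩ - 0.1491|100⟩ - 0.5963|101⟩ - 1/√5|110⟩ + 1/√5|111⟩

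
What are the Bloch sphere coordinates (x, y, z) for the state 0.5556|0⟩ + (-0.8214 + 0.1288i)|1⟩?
(-0.9127, 0.1431, -0.3826)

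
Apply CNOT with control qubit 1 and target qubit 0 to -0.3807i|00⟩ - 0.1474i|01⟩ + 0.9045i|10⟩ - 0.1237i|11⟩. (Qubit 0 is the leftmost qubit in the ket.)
-0.3807i|00⟩ - 0.1237i|01⟩ + 0.9045i|10⟩ - 0.1474i|11⟩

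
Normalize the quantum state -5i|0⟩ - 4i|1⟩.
-0.7809i|0⟩ - 0.6247i|1⟩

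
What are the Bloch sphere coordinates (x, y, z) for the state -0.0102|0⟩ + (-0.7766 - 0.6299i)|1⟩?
(0.01584, 0.01285, -0.9998)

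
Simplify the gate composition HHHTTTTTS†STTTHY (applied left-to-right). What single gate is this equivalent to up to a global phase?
Y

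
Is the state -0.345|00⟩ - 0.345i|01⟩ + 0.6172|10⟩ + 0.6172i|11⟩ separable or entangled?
Separable

Writing the state as a|00⟩ + b|01⟩ + c|10⟩ + d|11⟩, it is a product state iff ad − bc = 0.
Here (a, b, c, d) = (-0.345, -0.345i, 0.6172, 0.6172i): ad − bc = (-0.345)(0.6172i) − (-0.345i)(0.6172) = 0, so the state is separable.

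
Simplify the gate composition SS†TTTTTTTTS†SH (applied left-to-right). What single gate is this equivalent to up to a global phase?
H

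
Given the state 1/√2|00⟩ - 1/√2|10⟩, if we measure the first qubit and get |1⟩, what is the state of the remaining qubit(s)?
-|0⟩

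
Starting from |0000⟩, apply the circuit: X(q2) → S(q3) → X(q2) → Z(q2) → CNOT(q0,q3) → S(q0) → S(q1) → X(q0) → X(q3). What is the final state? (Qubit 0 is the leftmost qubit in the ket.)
|1001⟩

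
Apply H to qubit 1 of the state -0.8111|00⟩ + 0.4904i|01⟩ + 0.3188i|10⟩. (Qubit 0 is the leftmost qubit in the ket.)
(-0.5735 + 0.3468i)|00⟩ + (-0.5735 - 0.3468i)|01⟩ + 0.2254i|10⟩ + 0.2254i|11⟩

H on qubit 1 mixes each pair of kets that differ only in qubit 1: amplitudes (a, b) of (|…0…⟩, |…1…⟩) become ((a + b)/√2, (a − b)/√2). Kets absent from the input have amplitude 0.
(|00⟩, |01⟩): (a, b) = (-0.8111, 0.4904i) → ((-0.5735 + 0.3468i), (-0.5735 - 0.3468i))
(|10⟩, |11⟩): (a, b) = (0.3188i, 0) → (0.2254i, 0.2254i)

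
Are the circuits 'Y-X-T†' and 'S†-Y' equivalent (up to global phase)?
No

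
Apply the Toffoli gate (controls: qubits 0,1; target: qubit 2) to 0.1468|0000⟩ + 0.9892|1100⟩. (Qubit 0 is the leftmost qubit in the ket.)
0.1468|0000⟩ + 0.9892|1110⟩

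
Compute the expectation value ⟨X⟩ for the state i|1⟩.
0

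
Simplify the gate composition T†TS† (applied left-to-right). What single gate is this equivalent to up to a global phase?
S†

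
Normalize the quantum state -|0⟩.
-|0⟩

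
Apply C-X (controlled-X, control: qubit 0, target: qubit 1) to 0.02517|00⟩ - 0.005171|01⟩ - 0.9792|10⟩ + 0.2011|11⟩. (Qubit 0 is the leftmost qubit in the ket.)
0.02517|00⟩ - 0.005171|01⟩ + 0.2011|10⟩ - 0.9792|11⟩

C-X leaves the control-|0⟩ kets |00⟩, |01⟩ unchanged and applies X to qubit 1 on the control-|1⟩ pair (|10⟩, |11⟩).
X = [[0, 1], [1, 0]].
With a = amp(|10⟩) = -0.9792 and b = amp(|11⟩) = 0.2011:
new amp(|10⟩) = (1)·b = 0.2011
new amp(|11⟩) = (1)·a = -0.9792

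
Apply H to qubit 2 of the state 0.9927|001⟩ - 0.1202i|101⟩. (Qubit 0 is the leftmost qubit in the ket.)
0.7019|000⟩ - 0.7019|001⟩ - 0.08499i|100⟩ + 0.08499i|101⟩

H on qubit 2 mixes each pair of kets that differ only in qubit 2: amplitudes (a, b) of (|…0…⟩, |…1…⟩) become ((a + b)/√2, (a − b)/√2). Kets absent from the input have amplitude 0.
(|000⟩, |001⟩): (a, b) = (0, 0.9927) → (0.7019, -0.7019)
(|100⟩, |101⟩): (a, b) = (0, -0.1202i) → (-0.08499i, 0.08499i)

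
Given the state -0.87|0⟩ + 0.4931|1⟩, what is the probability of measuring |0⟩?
0.7569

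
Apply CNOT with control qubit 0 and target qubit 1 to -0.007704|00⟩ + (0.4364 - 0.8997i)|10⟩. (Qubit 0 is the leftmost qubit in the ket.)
-0.007704|00⟩ + (0.4364 - 0.8997i)|11⟩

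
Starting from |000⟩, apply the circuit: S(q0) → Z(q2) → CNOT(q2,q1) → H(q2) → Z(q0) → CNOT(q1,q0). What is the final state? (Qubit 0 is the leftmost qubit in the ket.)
1/√2|000⟩ + 1/√2|001⟩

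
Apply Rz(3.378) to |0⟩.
(-0.1179 - 0.993i)|0⟩

Rz(3.378) = [[e^(−iθ/2), 0], [0, e^(iθ/2)]] with e^(±iθ/2) = cos(θ/2) ± i·sin(θ/2); θ = 3.378, cos(θ/2) ≈ -0.117929, sin(θ/2) ≈ 0.993022.
With a = amp(|0⟩) = 1 and b = amp(|1⟩) = 0:
new amp(|0⟩) = (-0.117929 - 0.993022i)·a = (-0.1179 - 0.993i)
new amp(|1⟩) = (-0.117929 + 0.993022i)·b = 0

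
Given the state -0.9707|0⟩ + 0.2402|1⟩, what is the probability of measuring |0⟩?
0.9423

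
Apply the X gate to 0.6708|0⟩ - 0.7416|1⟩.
-0.7416|0⟩ + 0.6708|1⟩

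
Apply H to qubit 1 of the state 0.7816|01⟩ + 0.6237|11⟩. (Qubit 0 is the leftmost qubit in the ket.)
0.5527|00⟩ - 0.5527|01⟩ + 0.441|10⟩ - 0.441|11⟩

H on qubit 1 mixes each pair of kets that differ only in qubit 1: amplitudes (a, b) of (|…0…⟩, |…1…⟩) become ((a + b)/√2, (a − b)/√2). Kets absent from the input have amplitude 0.
(|00⟩, |01⟩): (a, b) = (0, 0.7816) → (0.5527, -0.5527)
(|10⟩, |11⟩): (a, b) = (0, 0.6237) → (0.441, -0.441)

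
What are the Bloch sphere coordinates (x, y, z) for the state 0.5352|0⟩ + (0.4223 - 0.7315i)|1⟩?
(0.452, -0.783, -0.427)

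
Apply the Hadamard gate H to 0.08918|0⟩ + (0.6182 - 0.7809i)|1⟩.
(0.5002 - 0.5522i)|0⟩ + (-0.3741 + 0.5522i)|1⟩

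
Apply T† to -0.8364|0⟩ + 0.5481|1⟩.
-0.8364|0⟩ + (0.3876 - 0.3876i)|1⟩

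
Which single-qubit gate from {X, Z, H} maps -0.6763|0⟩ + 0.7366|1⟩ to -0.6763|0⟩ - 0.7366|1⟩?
Z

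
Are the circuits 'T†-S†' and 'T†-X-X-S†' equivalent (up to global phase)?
Yes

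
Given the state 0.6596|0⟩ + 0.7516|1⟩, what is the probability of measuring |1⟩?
0.5649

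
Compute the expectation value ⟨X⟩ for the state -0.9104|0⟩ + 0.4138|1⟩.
-0.7534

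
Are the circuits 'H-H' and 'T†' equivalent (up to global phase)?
No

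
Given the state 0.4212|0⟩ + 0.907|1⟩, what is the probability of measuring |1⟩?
0.8226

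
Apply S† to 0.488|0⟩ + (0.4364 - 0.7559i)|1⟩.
0.488|0⟩ + (-0.7559 - 0.4364i)|1⟩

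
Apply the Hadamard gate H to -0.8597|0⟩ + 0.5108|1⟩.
-0.2467|0⟩ - 0.9691|1⟩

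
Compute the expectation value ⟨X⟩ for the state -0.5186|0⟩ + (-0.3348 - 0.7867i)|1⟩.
0.3473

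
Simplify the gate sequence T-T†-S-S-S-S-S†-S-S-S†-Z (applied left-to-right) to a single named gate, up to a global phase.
Z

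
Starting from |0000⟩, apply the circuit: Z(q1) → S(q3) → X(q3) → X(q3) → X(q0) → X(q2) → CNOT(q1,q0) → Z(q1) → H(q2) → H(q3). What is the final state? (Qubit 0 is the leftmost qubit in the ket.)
1/2|1000⟩ + 1/2|1001⟩ - 1/2|1010⟩ - 1/2|1011⟩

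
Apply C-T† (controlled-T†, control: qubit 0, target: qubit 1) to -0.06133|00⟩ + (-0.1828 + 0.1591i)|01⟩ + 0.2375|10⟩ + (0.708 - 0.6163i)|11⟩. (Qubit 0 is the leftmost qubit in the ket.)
-0.06133|00⟩ + (-0.1828 + 0.1591i)|01⟩ + 0.2375|10⟩ + (0.06484 - 0.9364i)|11⟩

C-T† leaves the control-|0⟩ kets |00⟩, |01⟩ unchanged and applies T† to qubit 1 on the control-|1⟩ pair (|10⟩, |11⟩).
T† = [[1, 0], [0, (1/√2 - (1/√2)i)]].
With a = amp(|10⟩) = 0.2375 and b = amp(|11⟩) = (0.708 - 0.6163i):
new amp(|10⟩) = (1)·a = 0.2375
new amp(|11⟩) = (1/√2 - (1/√2)i)·b = (0.06484 - 0.9364i)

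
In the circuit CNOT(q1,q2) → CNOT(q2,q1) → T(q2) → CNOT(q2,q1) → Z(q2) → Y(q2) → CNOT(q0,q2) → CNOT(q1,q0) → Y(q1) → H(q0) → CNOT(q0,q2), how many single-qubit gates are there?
5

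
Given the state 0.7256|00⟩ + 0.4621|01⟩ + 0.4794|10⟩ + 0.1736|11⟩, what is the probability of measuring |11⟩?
0.03014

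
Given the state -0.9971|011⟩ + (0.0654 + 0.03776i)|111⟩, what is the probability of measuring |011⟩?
0.9942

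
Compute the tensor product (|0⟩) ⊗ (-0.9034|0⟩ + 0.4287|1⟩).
-0.9034|00⟩ + 0.4287|01⟩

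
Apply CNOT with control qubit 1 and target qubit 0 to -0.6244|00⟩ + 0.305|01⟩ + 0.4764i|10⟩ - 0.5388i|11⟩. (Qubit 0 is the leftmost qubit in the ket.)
-0.6244|00⟩ - 0.5388i|01⟩ + 0.4764i|10⟩ + 0.305|11⟩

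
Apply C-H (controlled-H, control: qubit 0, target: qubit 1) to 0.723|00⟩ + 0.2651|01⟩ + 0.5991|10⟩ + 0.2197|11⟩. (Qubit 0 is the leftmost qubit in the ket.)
0.723|00⟩ + 0.2651|01⟩ + 0.579|10⟩ + 0.2683|11⟩

C-H leaves the control-|0⟩ kets |00⟩, |01⟩ unchanged and applies H to qubit 1 on the control-|1⟩ pair (|10⟩, |11⟩).
H = [[1/√2, 1/√2], [1/√2, -1/√2]].
With a = amp(|10⟩) = 0.5991 and b = amp(|11⟩) = 0.2197:
new amp(|10⟩) = (1/√2)·a + (1/√2)·b = 0.579
new amp(|11⟩) = (1/√2)·a + (-1/√2)·b = 0.2683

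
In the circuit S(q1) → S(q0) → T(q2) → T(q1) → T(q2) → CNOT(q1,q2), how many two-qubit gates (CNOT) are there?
1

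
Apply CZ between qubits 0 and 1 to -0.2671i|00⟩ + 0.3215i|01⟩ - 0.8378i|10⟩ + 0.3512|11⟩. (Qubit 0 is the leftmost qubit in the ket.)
-0.2671i|00⟩ + 0.3215i|01⟩ - 0.8378i|10⟩ - 0.3512|11⟩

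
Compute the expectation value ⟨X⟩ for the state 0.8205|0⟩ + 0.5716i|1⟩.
0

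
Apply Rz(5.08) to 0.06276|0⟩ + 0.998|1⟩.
(-0.05174 - 0.03552i)|0⟩ + (-0.8228 + 0.5648i)|1⟩

Rz(5.08) = [[e^(−iθ/2), 0], [0, e^(iθ/2)]] with e^(±iθ/2) = cos(θ/2) ± i·sin(θ/2); θ = 5.08, cos(θ/2) ≈ -0.824435, sin(θ/2) ≈ 0.565956.
With a = amp(|0⟩) = 0.06276 and b = amp(|1⟩) = 0.998:
new amp(|0⟩) = (-0.824435 - 0.565956i)·a = (-0.05174 - 0.03552i)
new amp(|1⟩) = (-0.824435 + 0.565956i)·b = (-0.8228 + 0.5648i)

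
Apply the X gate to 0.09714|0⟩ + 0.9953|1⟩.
0.9953|0⟩ + 0.09714|1⟩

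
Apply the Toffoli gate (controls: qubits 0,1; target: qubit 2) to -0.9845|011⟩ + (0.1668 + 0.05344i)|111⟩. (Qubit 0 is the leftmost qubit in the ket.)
-0.9845|011⟩ + (0.1668 + 0.05344i)|110⟩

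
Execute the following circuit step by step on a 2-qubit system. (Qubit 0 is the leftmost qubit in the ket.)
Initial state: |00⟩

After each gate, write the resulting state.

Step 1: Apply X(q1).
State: |01⟩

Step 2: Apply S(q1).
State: i|01⟩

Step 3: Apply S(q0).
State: i|01⟩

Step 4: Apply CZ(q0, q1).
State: i|01⟩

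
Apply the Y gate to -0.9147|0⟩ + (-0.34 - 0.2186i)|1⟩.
(-0.2186 + 0.34i)|0⟩ - 0.9147i|1⟩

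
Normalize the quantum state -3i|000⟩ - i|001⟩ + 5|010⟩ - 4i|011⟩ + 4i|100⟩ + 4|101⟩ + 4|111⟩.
-0.3015i|000⟩ - 0.1005i|001⟩ + 0.5025|010⟩ - 0.402i|011⟩ + 0.402i|100⟩ + 0.402|101⟩ + 0.402|111⟩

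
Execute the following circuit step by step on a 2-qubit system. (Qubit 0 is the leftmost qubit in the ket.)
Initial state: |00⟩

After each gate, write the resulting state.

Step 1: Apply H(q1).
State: 1/√2|00⟩ + 1/√2|01⟩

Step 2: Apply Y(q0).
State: (1/√2)i|10⟩ + (1/√2)i|11⟩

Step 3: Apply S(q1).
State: (1/√2)i|10⟩ - 1/√2|11⟩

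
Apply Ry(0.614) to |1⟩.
-0.3022|0⟩ + 0.9532|1⟩

Ry(0.614) = [[cos(θ/2), −sin(θ/2)], [sin(θ/2), cos(θ/2)]]; θ = 0.614, cos(θ/2) ≈ 0.953244, sin(θ/2) ≈ 0.3022.
With a = amp(|0⟩) = 0 and b = amp(|1⟩) = 1:
new amp(|0⟩) = (0.953244)·a + (-0.3022)·b = -0.3022
new amp(|1⟩) = (0.3022)·a + (0.953244)·b = 0.9532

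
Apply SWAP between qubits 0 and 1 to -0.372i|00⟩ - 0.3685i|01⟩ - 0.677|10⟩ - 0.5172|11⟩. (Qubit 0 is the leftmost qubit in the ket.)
-0.372i|00⟩ - 0.677|01⟩ - 0.3685i|10⟩ - 0.5172|11⟩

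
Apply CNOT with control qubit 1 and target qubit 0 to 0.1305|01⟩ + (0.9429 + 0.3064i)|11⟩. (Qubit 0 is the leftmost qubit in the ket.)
(0.9429 + 0.3064i)|01⟩ + 0.1305|11⟩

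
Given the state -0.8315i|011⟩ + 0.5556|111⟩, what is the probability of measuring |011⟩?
0.6914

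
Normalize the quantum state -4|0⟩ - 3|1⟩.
-0.8|0⟩ - 0.6|1⟩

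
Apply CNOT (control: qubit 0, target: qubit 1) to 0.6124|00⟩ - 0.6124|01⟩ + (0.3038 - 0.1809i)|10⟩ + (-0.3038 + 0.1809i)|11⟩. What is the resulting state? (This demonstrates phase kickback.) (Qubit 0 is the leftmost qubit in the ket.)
0.6124|00⟩ - 0.6124|01⟩ + (-0.3038 + 0.1809i)|10⟩ + (0.3038 - 0.1809i)|11⟩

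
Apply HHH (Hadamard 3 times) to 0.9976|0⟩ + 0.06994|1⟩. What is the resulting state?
0.7549|0⟩ + 0.656|1⟩

H² = I, so H^3 = H: a single Hadamard. With (a, b) = (0.9976, 0.06994), H gives ((a + b)/√2, (a − b)/√2) = (0.7549, 0.656).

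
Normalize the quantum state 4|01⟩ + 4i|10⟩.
1/√2|01⟩ + (1/√2)i|10⟩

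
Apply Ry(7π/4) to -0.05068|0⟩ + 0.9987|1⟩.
-0.3354|0⟩ - 0.9421|1⟩

Ry(7π/4) = [[cos(θ/2), −sin(θ/2)], [sin(θ/2), cos(θ/2)]]; θ = 7π/4, cos(θ/2) ≈ -0.92388, sin(θ/2) ≈ 0.382683.
With a = amp(|0⟩) = -0.05068 and b = amp(|1⟩) = 0.9987:
new amp(|0⟩) = (-0.92388)·a + (-0.382683)·b = -0.3354
new amp(|1⟩) = (0.382683)·a + (-0.92388)·b = -0.9421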